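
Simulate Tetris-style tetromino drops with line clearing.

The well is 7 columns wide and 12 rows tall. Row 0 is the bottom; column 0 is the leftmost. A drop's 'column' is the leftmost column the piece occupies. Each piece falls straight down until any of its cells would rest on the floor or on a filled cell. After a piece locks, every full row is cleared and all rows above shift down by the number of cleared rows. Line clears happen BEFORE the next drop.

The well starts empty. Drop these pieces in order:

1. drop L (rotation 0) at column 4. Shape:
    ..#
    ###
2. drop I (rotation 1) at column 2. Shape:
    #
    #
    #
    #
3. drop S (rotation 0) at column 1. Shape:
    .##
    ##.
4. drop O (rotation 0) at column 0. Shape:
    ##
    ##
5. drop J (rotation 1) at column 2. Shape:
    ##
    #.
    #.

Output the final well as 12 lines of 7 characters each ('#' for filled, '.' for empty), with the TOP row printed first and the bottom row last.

Drop 1: L rot0 at col 4 lands with bottom-row=0; cleared 0 line(s) (total 0); column heights now [0 0 0 0 1 1 2], max=2
Drop 2: I rot1 at col 2 lands with bottom-row=0; cleared 0 line(s) (total 0); column heights now [0 0 4 0 1 1 2], max=4
Drop 3: S rot0 at col 1 lands with bottom-row=4; cleared 0 line(s) (total 0); column heights now [0 5 6 6 1 1 2], max=6
Drop 4: O rot0 at col 0 lands with bottom-row=5; cleared 0 line(s) (total 0); column heights now [7 7 6 6 1 1 2], max=7
Drop 5: J rot1 at col 2 lands with bottom-row=6; cleared 0 line(s) (total 0); column heights now [7 7 9 9 1 1 2], max=9

Answer: .......
.......
.......
..##...
..#....
###....
####...
.##....
..#....
..#....
..#...#
..#.###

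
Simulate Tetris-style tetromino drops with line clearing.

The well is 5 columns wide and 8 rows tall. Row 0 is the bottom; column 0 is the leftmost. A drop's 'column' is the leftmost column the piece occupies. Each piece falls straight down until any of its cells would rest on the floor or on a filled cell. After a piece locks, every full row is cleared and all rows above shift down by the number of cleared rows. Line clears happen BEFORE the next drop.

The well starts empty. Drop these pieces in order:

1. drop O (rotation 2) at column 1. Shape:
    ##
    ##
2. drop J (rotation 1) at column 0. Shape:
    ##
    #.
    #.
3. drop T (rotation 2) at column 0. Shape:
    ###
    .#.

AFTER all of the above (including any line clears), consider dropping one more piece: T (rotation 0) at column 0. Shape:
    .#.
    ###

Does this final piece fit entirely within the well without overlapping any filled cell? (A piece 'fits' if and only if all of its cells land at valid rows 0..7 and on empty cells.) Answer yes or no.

Answer: yes

Derivation:
Drop 1: O rot2 at col 1 lands with bottom-row=0; cleared 0 line(s) (total 0); column heights now [0 2 2 0 0], max=2
Drop 2: J rot1 at col 0 lands with bottom-row=0; cleared 0 line(s) (total 0); column heights now [3 3 2 0 0], max=3
Drop 3: T rot2 at col 0 lands with bottom-row=3; cleared 0 line(s) (total 0); column heights now [5 5 5 0 0], max=5
Test piece T rot0 at col 0 (width 3): heights before test = [5 5 5 0 0]; fits = True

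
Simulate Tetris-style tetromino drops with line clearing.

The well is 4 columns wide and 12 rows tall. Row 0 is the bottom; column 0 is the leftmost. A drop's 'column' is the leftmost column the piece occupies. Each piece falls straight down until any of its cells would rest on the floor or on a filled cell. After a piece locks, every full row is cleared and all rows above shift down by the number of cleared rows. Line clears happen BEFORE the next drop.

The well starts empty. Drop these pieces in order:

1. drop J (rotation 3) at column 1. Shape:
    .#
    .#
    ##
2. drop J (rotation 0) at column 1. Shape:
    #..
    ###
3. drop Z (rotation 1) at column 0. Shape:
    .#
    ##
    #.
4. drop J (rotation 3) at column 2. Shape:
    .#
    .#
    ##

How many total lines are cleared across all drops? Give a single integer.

Drop 1: J rot3 at col 1 lands with bottom-row=0; cleared 0 line(s) (total 0); column heights now [0 1 3 0], max=3
Drop 2: J rot0 at col 1 lands with bottom-row=3; cleared 0 line(s) (total 0); column heights now [0 5 4 4], max=5
Drop 3: Z rot1 at col 0 lands with bottom-row=4; cleared 0 line(s) (total 0); column heights now [6 7 4 4], max=7
Drop 4: J rot3 at col 2 lands with bottom-row=4; cleared 1 line(s) (total 1); column heights now [5 6 4 6], max=6

Answer: 1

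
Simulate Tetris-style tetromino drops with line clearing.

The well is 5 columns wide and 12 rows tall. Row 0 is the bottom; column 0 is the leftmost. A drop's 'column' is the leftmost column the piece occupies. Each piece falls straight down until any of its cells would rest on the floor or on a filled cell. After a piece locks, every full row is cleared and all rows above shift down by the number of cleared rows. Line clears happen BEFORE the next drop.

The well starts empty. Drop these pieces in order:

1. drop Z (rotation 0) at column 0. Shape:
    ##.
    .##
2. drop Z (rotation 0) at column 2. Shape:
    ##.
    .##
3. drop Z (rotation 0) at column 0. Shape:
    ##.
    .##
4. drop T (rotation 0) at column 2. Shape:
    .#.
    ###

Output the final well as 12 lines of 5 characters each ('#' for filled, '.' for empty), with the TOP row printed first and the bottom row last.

Drop 1: Z rot0 at col 0 lands with bottom-row=0; cleared 0 line(s) (total 0); column heights now [2 2 1 0 0], max=2
Drop 2: Z rot0 at col 2 lands with bottom-row=0; cleared 0 line(s) (total 0); column heights now [2 2 2 2 1], max=2
Drop 3: Z rot0 at col 0 lands with bottom-row=2; cleared 0 line(s) (total 0); column heights now [4 4 3 2 1], max=4
Drop 4: T rot0 at col 2 lands with bottom-row=3; cleared 1 line(s) (total 1); column heights now [2 3 3 4 1], max=4

Answer: .....
.....
.....
.....
.....
.....
.....
.....
...#.
.##..
####.
.####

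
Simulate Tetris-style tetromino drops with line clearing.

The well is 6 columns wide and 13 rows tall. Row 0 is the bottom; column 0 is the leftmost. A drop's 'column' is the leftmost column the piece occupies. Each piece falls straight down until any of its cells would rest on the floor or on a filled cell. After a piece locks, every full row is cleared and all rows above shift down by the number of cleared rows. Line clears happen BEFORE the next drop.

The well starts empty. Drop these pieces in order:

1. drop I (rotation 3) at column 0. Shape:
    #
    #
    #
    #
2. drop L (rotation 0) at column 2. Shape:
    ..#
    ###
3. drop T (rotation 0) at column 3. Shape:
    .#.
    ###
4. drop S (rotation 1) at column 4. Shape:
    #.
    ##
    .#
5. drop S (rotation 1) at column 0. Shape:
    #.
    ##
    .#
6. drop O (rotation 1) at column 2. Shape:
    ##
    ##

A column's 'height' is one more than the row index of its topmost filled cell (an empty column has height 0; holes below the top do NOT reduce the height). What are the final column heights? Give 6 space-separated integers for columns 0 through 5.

Drop 1: I rot3 at col 0 lands with bottom-row=0; cleared 0 line(s) (total 0); column heights now [4 0 0 0 0 0], max=4
Drop 2: L rot0 at col 2 lands with bottom-row=0; cleared 0 line(s) (total 0); column heights now [4 0 1 1 2 0], max=4
Drop 3: T rot0 at col 3 lands with bottom-row=2; cleared 0 line(s) (total 0); column heights now [4 0 1 3 4 3], max=4
Drop 4: S rot1 at col 4 lands with bottom-row=3; cleared 0 line(s) (total 0); column heights now [4 0 1 3 6 5], max=6
Drop 5: S rot1 at col 0 lands with bottom-row=3; cleared 0 line(s) (total 0); column heights now [6 5 1 3 6 5], max=6
Drop 6: O rot1 at col 2 lands with bottom-row=3; cleared 2 line(s) (total 2); column heights now [4 0 1 3 4 3], max=4

Answer: 4 0 1 3 4 3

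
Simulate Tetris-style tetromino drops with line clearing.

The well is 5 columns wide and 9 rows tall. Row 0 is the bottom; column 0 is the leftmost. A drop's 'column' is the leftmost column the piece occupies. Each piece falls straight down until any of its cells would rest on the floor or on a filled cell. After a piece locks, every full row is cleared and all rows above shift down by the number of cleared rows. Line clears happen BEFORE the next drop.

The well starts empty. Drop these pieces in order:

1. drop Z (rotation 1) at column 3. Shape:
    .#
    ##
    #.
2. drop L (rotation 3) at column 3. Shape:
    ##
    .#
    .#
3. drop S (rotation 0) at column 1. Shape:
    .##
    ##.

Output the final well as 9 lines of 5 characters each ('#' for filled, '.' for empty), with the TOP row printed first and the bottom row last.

Answer: .....
.....
..##.
.####
....#
....#
....#
...##
...#.

Derivation:
Drop 1: Z rot1 at col 3 lands with bottom-row=0; cleared 0 line(s) (total 0); column heights now [0 0 0 2 3], max=3
Drop 2: L rot3 at col 3 lands with bottom-row=3; cleared 0 line(s) (total 0); column heights now [0 0 0 6 6], max=6
Drop 3: S rot0 at col 1 lands with bottom-row=5; cleared 0 line(s) (total 0); column heights now [0 6 7 7 6], max=7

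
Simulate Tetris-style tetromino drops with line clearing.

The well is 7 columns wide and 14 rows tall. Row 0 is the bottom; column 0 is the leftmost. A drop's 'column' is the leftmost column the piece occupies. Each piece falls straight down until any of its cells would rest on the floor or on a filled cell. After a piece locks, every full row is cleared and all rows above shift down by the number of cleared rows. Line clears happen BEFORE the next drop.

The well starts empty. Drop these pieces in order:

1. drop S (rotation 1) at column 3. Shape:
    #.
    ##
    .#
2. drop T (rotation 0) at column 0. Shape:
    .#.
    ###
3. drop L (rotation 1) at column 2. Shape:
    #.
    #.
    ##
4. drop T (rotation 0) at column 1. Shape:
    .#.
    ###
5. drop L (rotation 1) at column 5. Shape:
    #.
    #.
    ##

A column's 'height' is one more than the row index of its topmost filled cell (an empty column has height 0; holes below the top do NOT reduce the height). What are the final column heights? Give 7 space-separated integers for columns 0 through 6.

Answer: 1 7 8 7 2 3 1

Derivation:
Drop 1: S rot1 at col 3 lands with bottom-row=0; cleared 0 line(s) (total 0); column heights now [0 0 0 3 2 0 0], max=3
Drop 2: T rot0 at col 0 lands with bottom-row=0; cleared 0 line(s) (total 0); column heights now [1 2 1 3 2 0 0], max=3
Drop 3: L rot1 at col 2 lands with bottom-row=3; cleared 0 line(s) (total 0); column heights now [1 2 6 4 2 0 0], max=6
Drop 4: T rot0 at col 1 lands with bottom-row=6; cleared 0 line(s) (total 0); column heights now [1 7 8 7 2 0 0], max=8
Drop 5: L rot1 at col 5 lands with bottom-row=0; cleared 0 line(s) (total 0); column heights now [1 7 8 7 2 3 1], max=8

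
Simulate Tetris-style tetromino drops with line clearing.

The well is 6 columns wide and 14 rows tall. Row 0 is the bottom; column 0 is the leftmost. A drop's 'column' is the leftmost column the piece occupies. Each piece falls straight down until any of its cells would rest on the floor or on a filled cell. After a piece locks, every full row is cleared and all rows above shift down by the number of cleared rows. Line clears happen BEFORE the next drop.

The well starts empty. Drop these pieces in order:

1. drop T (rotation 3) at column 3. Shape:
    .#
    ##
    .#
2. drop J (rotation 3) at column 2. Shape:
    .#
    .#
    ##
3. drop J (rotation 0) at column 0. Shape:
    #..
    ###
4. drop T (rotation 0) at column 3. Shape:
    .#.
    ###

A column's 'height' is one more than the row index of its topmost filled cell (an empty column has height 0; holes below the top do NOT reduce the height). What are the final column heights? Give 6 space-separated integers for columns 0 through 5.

Drop 1: T rot3 at col 3 lands with bottom-row=0; cleared 0 line(s) (total 0); column heights now [0 0 0 2 3 0], max=3
Drop 2: J rot3 at col 2 lands with bottom-row=2; cleared 0 line(s) (total 0); column heights now [0 0 3 5 3 0], max=5
Drop 3: J rot0 at col 0 lands with bottom-row=3; cleared 0 line(s) (total 0); column heights now [5 4 4 5 3 0], max=5
Drop 4: T rot0 at col 3 lands with bottom-row=5; cleared 0 line(s) (total 0); column heights now [5 4 4 6 7 6], max=7

Answer: 5 4 4 6 7 6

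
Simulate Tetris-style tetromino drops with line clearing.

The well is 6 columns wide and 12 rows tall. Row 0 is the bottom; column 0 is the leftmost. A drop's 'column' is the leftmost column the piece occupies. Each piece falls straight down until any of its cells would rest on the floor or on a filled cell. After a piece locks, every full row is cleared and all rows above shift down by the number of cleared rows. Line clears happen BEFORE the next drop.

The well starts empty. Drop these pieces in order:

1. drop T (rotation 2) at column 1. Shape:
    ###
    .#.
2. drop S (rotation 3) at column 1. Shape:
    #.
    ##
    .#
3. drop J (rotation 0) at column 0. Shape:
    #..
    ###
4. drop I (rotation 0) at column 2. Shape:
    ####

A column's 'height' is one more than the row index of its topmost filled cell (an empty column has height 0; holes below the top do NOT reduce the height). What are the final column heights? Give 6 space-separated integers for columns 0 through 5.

Drop 1: T rot2 at col 1 lands with bottom-row=0; cleared 0 line(s) (total 0); column heights now [0 2 2 2 0 0], max=2
Drop 2: S rot3 at col 1 lands with bottom-row=2; cleared 0 line(s) (total 0); column heights now [0 5 4 2 0 0], max=5
Drop 3: J rot0 at col 0 lands with bottom-row=5; cleared 0 line(s) (total 0); column heights now [7 6 6 2 0 0], max=7
Drop 4: I rot0 at col 2 lands with bottom-row=6; cleared 0 line(s) (total 0); column heights now [7 6 7 7 7 7], max=7

Answer: 7 6 7 7 7 7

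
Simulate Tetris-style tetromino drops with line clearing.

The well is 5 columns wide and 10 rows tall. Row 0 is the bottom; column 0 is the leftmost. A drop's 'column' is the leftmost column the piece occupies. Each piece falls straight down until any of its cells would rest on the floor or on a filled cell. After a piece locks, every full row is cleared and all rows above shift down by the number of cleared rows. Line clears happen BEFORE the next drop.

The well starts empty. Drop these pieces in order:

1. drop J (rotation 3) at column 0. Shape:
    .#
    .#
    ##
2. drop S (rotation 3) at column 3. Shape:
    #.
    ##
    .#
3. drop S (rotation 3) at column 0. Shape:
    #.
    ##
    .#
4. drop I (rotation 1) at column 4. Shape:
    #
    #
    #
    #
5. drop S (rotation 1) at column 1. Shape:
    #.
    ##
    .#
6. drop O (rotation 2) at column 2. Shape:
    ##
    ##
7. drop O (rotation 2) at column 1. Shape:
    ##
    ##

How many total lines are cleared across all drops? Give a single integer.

Answer: 0

Derivation:
Drop 1: J rot3 at col 0 lands with bottom-row=0; cleared 0 line(s) (total 0); column heights now [1 3 0 0 0], max=3
Drop 2: S rot3 at col 3 lands with bottom-row=0; cleared 0 line(s) (total 0); column heights now [1 3 0 3 2], max=3
Drop 3: S rot3 at col 0 lands with bottom-row=3; cleared 0 line(s) (total 0); column heights now [6 5 0 3 2], max=6
Drop 4: I rot1 at col 4 lands with bottom-row=2; cleared 0 line(s) (total 0); column heights now [6 5 0 3 6], max=6
Drop 5: S rot1 at col 1 lands with bottom-row=4; cleared 0 line(s) (total 0); column heights now [6 7 6 3 6], max=7
Drop 6: O rot2 at col 2 lands with bottom-row=6; cleared 0 line(s) (total 0); column heights now [6 7 8 8 6], max=8
Drop 7: O rot2 at col 1 lands with bottom-row=8; cleared 0 line(s) (total 0); column heights now [6 10 10 8 6], max=10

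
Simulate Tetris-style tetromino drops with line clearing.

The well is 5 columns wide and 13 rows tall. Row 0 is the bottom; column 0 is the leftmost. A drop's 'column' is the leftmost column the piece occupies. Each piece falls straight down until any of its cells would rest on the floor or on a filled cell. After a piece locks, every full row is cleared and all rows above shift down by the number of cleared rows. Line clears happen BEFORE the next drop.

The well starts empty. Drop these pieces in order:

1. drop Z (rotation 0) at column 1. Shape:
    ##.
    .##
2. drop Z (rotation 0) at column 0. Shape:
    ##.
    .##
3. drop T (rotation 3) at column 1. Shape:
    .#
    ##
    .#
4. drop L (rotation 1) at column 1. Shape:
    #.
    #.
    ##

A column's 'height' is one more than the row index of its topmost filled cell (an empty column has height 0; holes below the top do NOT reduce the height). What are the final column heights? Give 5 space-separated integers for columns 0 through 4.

Answer: 4 9 7 1 0

Derivation:
Drop 1: Z rot0 at col 1 lands with bottom-row=0; cleared 0 line(s) (total 0); column heights now [0 2 2 1 0], max=2
Drop 2: Z rot0 at col 0 lands with bottom-row=2; cleared 0 line(s) (total 0); column heights now [4 4 3 1 0], max=4
Drop 3: T rot3 at col 1 lands with bottom-row=3; cleared 0 line(s) (total 0); column heights now [4 5 6 1 0], max=6
Drop 4: L rot1 at col 1 lands with bottom-row=6; cleared 0 line(s) (total 0); column heights now [4 9 7 1 0], max=9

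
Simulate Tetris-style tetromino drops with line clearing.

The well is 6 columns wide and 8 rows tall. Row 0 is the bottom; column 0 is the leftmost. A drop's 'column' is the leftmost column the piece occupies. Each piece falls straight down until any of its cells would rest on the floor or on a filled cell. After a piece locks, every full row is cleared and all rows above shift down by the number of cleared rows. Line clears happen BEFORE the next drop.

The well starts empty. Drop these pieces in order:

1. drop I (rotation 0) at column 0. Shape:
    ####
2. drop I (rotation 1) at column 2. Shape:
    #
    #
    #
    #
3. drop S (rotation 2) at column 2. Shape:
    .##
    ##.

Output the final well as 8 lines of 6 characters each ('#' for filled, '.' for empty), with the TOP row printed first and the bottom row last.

Drop 1: I rot0 at col 0 lands with bottom-row=0; cleared 0 line(s) (total 0); column heights now [1 1 1 1 0 0], max=1
Drop 2: I rot1 at col 2 lands with bottom-row=1; cleared 0 line(s) (total 0); column heights now [1 1 5 1 0 0], max=5
Drop 3: S rot2 at col 2 lands with bottom-row=5; cleared 0 line(s) (total 0); column heights now [1 1 6 7 7 0], max=7

Answer: ......
...##.
..##..
..#...
..#...
..#...
..#...
####..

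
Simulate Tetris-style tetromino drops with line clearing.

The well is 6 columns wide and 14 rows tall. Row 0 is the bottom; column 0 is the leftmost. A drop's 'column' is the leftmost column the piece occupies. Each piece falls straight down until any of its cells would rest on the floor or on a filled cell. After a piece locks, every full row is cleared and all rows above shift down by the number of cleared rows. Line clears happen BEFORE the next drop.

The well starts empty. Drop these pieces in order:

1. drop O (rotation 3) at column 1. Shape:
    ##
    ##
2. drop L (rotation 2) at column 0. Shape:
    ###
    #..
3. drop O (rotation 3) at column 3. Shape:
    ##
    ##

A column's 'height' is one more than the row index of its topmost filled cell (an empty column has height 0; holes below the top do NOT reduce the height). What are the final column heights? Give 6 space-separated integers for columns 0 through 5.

Answer: 3 3 3 2 2 0

Derivation:
Drop 1: O rot3 at col 1 lands with bottom-row=0; cleared 0 line(s) (total 0); column heights now [0 2 2 0 0 0], max=2
Drop 2: L rot2 at col 0 lands with bottom-row=1; cleared 0 line(s) (total 0); column heights now [3 3 3 0 0 0], max=3
Drop 3: O rot3 at col 3 lands with bottom-row=0; cleared 0 line(s) (total 0); column heights now [3 3 3 2 2 0], max=3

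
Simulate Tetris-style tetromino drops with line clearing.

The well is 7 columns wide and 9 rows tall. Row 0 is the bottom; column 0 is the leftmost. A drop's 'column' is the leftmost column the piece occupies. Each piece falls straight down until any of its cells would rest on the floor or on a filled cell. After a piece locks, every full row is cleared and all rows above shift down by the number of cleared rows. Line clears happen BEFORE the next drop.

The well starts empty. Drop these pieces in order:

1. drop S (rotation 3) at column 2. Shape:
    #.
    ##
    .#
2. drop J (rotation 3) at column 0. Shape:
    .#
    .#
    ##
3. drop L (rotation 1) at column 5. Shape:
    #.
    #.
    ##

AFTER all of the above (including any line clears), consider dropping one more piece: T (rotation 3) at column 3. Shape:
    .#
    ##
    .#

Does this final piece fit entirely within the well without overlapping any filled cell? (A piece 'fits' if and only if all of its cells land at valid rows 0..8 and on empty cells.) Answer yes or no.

Drop 1: S rot3 at col 2 lands with bottom-row=0; cleared 0 line(s) (total 0); column heights now [0 0 3 2 0 0 0], max=3
Drop 2: J rot3 at col 0 lands with bottom-row=0; cleared 0 line(s) (total 0); column heights now [1 3 3 2 0 0 0], max=3
Drop 3: L rot1 at col 5 lands with bottom-row=0; cleared 0 line(s) (total 0); column heights now [1 3 3 2 0 3 1], max=3
Test piece T rot3 at col 3 (width 2): heights before test = [1 3 3 2 0 3 1]; fits = True

Answer: yes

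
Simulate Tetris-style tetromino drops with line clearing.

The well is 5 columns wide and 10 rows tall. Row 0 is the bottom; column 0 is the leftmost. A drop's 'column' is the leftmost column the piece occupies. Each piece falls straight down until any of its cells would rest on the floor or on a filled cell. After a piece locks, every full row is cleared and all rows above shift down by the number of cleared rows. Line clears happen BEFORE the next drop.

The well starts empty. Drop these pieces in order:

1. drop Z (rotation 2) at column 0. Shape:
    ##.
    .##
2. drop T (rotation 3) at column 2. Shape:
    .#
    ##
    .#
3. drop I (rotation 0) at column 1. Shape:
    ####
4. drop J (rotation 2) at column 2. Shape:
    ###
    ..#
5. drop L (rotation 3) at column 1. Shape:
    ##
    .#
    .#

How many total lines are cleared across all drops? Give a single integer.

Answer: 0

Derivation:
Drop 1: Z rot2 at col 0 lands with bottom-row=0; cleared 0 line(s) (total 0); column heights now [2 2 1 0 0], max=2
Drop 2: T rot3 at col 2 lands with bottom-row=0; cleared 0 line(s) (total 0); column heights now [2 2 2 3 0], max=3
Drop 3: I rot0 at col 1 lands with bottom-row=3; cleared 0 line(s) (total 0); column heights now [2 4 4 4 4], max=4
Drop 4: J rot2 at col 2 lands with bottom-row=4; cleared 0 line(s) (total 0); column heights now [2 4 6 6 6], max=6
Drop 5: L rot3 at col 1 lands with bottom-row=6; cleared 0 line(s) (total 0); column heights now [2 9 9 6 6], max=9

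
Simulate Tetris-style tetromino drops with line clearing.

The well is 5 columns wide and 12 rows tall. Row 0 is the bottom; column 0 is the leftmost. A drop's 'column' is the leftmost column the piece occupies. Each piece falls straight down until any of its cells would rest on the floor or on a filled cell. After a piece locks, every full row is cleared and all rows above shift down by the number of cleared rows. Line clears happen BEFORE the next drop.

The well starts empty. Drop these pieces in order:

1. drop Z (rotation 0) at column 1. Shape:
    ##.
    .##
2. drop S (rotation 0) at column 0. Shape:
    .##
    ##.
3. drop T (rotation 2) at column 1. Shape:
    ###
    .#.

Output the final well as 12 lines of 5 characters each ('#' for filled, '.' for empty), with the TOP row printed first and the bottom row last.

Answer: .....
.....
.....
.....
.....
.....
.###.
..#..
.##..
##...
.##..
..##.

Derivation:
Drop 1: Z rot0 at col 1 lands with bottom-row=0; cleared 0 line(s) (total 0); column heights now [0 2 2 1 0], max=2
Drop 2: S rot0 at col 0 lands with bottom-row=2; cleared 0 line(s) (total 0); column heights now [3 4 4 1 0], max=4
Drop 3: T rot2 at col 1 lands with bottom-row=4; cleared 0 line(s) (total 0); column heights now [3 6 6 6 0], max=6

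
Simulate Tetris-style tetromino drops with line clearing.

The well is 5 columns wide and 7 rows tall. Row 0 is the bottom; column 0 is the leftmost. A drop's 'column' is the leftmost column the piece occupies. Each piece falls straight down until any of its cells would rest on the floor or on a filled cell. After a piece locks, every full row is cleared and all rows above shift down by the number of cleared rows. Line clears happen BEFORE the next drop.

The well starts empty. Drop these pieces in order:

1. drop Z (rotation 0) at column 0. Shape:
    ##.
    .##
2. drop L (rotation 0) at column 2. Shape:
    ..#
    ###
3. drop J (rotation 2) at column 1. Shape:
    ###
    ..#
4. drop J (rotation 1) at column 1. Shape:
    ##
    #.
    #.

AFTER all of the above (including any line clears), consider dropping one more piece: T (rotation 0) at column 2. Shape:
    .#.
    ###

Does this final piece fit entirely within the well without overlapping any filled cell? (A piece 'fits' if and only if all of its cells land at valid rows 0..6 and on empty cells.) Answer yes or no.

Drop 1: Z rot0 at col 0 lands with bottom-row=0; cleared 0 line(s) (total 0); column heights now [2 2 1 0 0], max=2
Drop 2: L rot0 at col 2 lands with bottom-row=1; cleared 1 line(s) (total 1); column heights now [0 1 1 0 2], max=2
Drop 3: J rot2 at col 1 lands with bottom-row=0; cleared 0 line(s) (total 1); column heights now [0 2 2 2 2], max=2
Drop 4: J rot1 at col 1 lands with bottom-row=2; cleared 0 line(s) (total 1); column heights now [0 5 5 2 2], max=5
Test piece T rot0 at col 2 (width 3): heights before test = [0 5 5 2 2]; fits = True

Answer: yes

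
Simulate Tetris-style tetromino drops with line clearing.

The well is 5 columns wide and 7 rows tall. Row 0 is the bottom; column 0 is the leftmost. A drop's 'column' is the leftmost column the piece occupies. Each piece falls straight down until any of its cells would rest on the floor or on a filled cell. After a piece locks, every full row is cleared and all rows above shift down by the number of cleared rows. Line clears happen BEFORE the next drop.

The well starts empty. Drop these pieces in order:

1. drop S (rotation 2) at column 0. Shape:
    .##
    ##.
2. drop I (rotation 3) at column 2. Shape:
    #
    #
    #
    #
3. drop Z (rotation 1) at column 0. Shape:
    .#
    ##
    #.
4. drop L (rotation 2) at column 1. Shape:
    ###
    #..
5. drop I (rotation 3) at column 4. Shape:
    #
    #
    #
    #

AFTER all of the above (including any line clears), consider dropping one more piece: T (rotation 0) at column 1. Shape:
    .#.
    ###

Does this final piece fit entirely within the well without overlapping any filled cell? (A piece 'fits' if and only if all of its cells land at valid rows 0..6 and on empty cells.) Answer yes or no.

Drop 1: S rot2 at col 0 lands with bottom-row=0; cleared 0 line(s) (total 0); column heights now [1 2 2 0 0], max=2
Drop 2: I rot3 at col 2 lands with bottom-row=2; cleared 0 line(s) (total 0); column heights now [1 2 6 0 0], max=6
Drop 3: Z rot1 at col 0 lands with bottom-row=1; cleared 0 line(s) (total 0); column heights now [3 4 6 0 0], max=6
Drop 4: L rot2 at col 1 lands with bottom-row=5; cleared 0 line(s) (total 0); column heights now [3 7 7 7 0], max=7
Drop 5: I rot3 at col 4 lands with bottom-row=0; cleared 0 line(s) (total 0); column heights now [3 7 7 7 4], max=7
Test piece T rot0 at col 1 (width 3): heights before test = [3 7 7 7 4]; fits = False

Answer: no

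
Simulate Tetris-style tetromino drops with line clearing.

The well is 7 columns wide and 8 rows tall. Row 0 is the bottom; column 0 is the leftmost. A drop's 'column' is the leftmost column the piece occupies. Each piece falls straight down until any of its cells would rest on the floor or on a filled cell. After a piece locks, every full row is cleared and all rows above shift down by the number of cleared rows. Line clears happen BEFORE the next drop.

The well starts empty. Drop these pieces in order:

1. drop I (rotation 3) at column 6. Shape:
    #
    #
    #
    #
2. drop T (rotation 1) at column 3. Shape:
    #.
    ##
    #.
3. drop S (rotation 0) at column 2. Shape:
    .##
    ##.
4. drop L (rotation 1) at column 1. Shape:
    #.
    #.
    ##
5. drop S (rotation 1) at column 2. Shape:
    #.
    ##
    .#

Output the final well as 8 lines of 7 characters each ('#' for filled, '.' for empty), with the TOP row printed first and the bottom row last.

Answer: ..#....
.###...
.#.#...
.####..
..##..#
...#..#
...##.#
...#..#

Derivation:
Drop 1: I rot3 at col 6 lands with bottom-row=0; cleared 0 line(s) (total 0); column heights now [0 0 0 0 0 0 4], max=4
Drop 2: T rot1 at col 3 lands with bottom-row=0; cleared 0 line(s) (total 0); column heights now [0 0 0 3 2 0 4], max=4
Drop 3: S rot0 at col 2 lands with bottom-row=3; cleared 0 line(s) (total 0); column heights now [0 0 4 5 5 0 4], max=5
Drop 4: L rot1 at col 1 lands with bottom-row=4; cleared 0 line(s) (total 0); column heights now [0 7 5 5 5 0 4], max=7
Drop 5: S rot1 at col 2 lands with bottom-row=5; cleared 0 line(s) (total 0); column heights now [0 7 8 7 5 0 4], max=8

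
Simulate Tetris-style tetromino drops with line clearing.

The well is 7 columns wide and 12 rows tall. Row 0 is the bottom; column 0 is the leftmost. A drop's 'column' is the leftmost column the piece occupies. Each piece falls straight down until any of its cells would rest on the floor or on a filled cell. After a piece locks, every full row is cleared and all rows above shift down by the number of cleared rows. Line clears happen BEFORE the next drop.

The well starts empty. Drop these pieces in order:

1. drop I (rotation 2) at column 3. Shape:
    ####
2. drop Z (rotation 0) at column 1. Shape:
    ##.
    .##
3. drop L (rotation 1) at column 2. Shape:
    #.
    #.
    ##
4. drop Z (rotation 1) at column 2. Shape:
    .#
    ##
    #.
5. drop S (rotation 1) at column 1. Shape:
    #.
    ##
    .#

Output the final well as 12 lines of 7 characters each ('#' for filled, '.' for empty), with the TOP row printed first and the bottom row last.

Answer: .......
.#.....
.##....
..##...
..##...
..#....
..#....
..#....
..##...
.##....
..##...
...####

Derivation:
Drop 1: I rot2 at col 3 lands with bottom-row=0; cleared 0 line(s) (total 0); column heights now [0 0 0 1 1 1 1], max=1
Drop 2: Z rot0 at col 1 lands with bottom-row=1; cleared 0 line(s) (total 0); column heights now [0 3 3 2 1 1 1], max=3
Drop 3: L rot1 at col 2 lands with bottom-row=3; cleared 0 line(s) (total 0); column heights now [0 3 6 4 1 1 1], max=6
Drop 4: Z rot1 at col 2 lands with bottom-row=6; cleared 0 line(s) (total 0); column heights now [0 3 8 9 1 1 1], max=9
Drop 5: S rot1 at col 1 lands with bottom-row=8; cleared 0 line(s) (total 0); column heights now [0 11 10 9 1 1 1], max=11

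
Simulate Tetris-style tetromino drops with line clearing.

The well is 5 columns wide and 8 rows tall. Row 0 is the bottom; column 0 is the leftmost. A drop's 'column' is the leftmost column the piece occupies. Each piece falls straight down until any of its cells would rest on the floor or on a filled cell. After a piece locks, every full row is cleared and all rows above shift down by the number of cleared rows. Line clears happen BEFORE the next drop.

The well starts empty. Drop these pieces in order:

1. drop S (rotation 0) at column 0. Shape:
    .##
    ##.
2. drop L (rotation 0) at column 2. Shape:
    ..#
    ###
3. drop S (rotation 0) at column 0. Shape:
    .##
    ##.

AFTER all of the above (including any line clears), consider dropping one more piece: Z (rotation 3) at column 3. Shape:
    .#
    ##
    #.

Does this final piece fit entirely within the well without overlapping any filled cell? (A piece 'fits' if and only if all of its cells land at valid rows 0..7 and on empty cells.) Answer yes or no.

Drop 1: S rot0 at col 0 lands with bottom-row=0; cleared 0 line(s) (total 0); column heights now [1 2 2 0 0], max=2
Drop 2: L rot0 at col 2 lands with bottom-row=2; cleared 0 line(s) (total 0); column heights now [1 2 3 3 4], max=4
Drop 3: S rot0 at col 0 lands with bottom-row=2; cleared 1 line(s) (total 1); column heights now [1 3 3 0 3], max=3
Test piece Z rot3 at col 3 (width 2): heights before test = [1 3 3 0 3]; fits = True

Answer: yes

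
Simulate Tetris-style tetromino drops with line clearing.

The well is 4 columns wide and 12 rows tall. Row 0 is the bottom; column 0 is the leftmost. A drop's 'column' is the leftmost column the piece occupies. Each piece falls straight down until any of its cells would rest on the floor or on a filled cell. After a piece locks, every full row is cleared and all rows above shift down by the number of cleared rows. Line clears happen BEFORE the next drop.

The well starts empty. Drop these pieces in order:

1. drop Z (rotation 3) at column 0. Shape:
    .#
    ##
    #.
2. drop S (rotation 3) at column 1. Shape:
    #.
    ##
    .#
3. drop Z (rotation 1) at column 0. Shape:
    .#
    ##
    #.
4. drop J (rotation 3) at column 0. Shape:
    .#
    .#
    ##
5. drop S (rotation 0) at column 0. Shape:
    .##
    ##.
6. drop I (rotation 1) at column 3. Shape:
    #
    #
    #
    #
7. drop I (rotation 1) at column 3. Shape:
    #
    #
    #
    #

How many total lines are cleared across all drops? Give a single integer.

Answer: 0

Derivation:
Drop 1: Z rot3 at col 0 lands with bottom-row=0; cleared 0 line(s) (total 0); column heights now [2 3 0 0], max=3
Drop 2: S rot3 at col 1 lands with bottom-row=2; cleared 0 line(s) (total 0); column heights now [2 5 4 0], max=5
Drop 3: Z rot1 at col 0 lands with bottom-row=4; cleared 0 line(s) (total 0); column heights now [6 7 4 0], max=7
Drop 4: J rot3 at col 0 lands with bottom-row=7; cleared 0 line(s) (total 0); column heights now [8 10 4 0], max=10
Drop 5: S rot0 at col 0 lands with bottom-row=10; cleared 0 line(s) (total 0); column heights now [11 12 12 0], max=12
Drop 6: I rot1 at col 3 lands with bottom-row=0; cleared 0 line(s) (total 0); column heights now [11 12 12 4], max=12
Drop 7: I rot1 at col 3 lands with bottom-row=4; cleared 0 line(s) (total 0); column heights now [11 12 12 8], max=12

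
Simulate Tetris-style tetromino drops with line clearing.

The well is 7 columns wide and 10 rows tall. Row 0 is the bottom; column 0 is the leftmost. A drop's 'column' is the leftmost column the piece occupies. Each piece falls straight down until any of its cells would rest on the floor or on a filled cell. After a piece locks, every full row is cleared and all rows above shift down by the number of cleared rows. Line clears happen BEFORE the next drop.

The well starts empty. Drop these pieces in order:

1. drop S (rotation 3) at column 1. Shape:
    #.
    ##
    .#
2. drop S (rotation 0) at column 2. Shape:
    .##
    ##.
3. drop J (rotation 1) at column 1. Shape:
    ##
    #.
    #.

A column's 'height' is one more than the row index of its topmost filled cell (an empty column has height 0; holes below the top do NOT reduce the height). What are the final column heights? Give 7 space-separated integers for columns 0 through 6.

Drop 1: S rot3 at col 1 lands with bottom-row=0; cleared 0 line(s) (total 0); column heights now [0 3 2 0 0 0 0], max=3
Drop 2: S rot0 at col 2 lands with bottom-row=2; cleared 0 line(s) (total 0); column heights now [0 3 3 4 4 0 0], max=4
Drop 3: J rot1 at col 1 lands with bottom-row=3; cleared 0 line(s) (total 0); column heights now [0 6 6 4 4 0 0], max=6

Answer: 0 6 6 4 4 0 0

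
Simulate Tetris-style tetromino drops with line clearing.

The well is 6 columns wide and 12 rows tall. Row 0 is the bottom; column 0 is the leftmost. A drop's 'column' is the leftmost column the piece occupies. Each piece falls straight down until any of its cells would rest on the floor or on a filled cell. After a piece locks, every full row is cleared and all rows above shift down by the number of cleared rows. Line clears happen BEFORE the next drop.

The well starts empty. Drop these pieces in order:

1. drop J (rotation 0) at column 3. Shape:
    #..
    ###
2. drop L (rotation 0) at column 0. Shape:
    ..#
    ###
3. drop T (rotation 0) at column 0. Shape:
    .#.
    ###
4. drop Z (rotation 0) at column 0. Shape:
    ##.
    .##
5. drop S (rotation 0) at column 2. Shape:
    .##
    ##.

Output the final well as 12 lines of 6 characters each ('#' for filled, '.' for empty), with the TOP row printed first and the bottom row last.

Answer: ......
......
......
......
......
......
...##.
####..
.##...
.#....
###...
..##..

Derivation:
Drop 1: J rot0 at col 3 lands with bottom-row=0; cleared 0 line(s) (total 0); column heights now [0 0 0 2 1 1], max=2
Drop 2: L rot0 at col 0 lands with bottom-row=0; cleared 1 line(s) (total 1); column heights now [0 0 1 1 0 0], max=1
Drop 3: T rot0 at col 0 lands with bottom-row=1; cleared 0 line(s) (total 1); column heights now [2 3 2 1 0 0], max=3
Drop 4: Z rot0 at col 0 lands with bottom-row=3; cleared 0 line(s) (total 1); column heights now [5 5 4 1 0 0], max=5
Drop 5: S rot0 at col 2 lands with bottom-row=4; cleared 0 line(s) (total 1); column heights now [5 5 5 6 6 0], max=6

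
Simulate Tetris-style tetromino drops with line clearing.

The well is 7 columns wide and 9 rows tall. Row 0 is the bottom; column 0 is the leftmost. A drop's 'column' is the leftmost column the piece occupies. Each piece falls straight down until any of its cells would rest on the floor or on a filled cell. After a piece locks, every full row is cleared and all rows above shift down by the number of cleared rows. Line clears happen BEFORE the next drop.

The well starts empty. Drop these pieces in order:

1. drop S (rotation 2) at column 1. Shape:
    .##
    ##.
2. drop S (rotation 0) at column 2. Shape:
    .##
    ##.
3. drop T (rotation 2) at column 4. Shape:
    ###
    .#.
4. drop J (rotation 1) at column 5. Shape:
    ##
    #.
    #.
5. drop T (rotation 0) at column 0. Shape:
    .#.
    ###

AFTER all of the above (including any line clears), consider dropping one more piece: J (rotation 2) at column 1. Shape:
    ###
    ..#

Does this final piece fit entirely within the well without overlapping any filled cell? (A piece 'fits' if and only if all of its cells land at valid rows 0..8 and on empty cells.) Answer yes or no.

Drop 1: S rot2 at col 1 lands with bottom-row=0; cleared 0 line(s) (total 0); column heights now [0 1 2 2 0 0 0], max=2
Drop 2: S rot0 at col 2 lands with bottom-row=2; cleared 0 line(s) (total 0); column heights now [0 1 3 4 4 0 0], max=4
Drop 3: T rot2 at col 4 lands with bottom-row=3; cleared 0 line(s) (total 0); column heights now [0 1 3 4 5 5 5], max=5
Drop 4: J rot1 at col 5 lands with bottom-row=5; cleared 0 line(s) (total 0); column heights now [0 1 3 4 5 8 8], max=8
Drop 5: T rot0 at col 0 lands with bottom-row=3; cleared 0 line(s) (total 0); column heights now [4 5 4 4 5 8 8], max=8
Test piece J rot2 at col 1 (width 3): heights before test = [4 5 4 4 5 8 8]; fits = True

Answer: yes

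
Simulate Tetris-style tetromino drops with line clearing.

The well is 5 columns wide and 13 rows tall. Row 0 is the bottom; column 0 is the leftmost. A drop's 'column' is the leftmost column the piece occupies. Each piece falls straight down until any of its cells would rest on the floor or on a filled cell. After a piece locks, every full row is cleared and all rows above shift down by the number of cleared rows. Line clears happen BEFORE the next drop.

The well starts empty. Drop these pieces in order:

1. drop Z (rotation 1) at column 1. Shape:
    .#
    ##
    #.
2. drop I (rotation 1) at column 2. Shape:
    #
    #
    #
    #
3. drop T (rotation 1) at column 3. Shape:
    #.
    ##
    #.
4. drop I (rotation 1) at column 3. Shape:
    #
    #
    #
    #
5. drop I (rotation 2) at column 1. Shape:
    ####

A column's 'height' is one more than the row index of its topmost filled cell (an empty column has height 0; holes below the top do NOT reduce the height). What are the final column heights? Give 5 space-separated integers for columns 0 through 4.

Drop 1: Z rot1 at col 1 lands with bottom-row=0; cleared 0 line(s) (total 0); column heights now [0 2 3 0 0], max=3
Drop 2: I rot1 at col 2 lands with bottom-row=3; cleared 0 line(s) (total 0); column heights now [0 2 7 0 0], max=7
Drop 3: T rot1 at col 3 lands with bottom-row=0; cleared 0 line(s) (total 0); column heights now [0 2 7 3 2], max=7
Drop 4: I rot1 at col 3 lands with bottom-row=3; cleared 0 line(s) (total 0); column heights now [0 2 7 7 2], max=7
Drop 5: I rot2 at col 1 lands with bottom-row=7; cleared 0 line(s) (total 0); column heights now [0 8 8 8 8], max=8

Answer: 0 8 8 8 8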